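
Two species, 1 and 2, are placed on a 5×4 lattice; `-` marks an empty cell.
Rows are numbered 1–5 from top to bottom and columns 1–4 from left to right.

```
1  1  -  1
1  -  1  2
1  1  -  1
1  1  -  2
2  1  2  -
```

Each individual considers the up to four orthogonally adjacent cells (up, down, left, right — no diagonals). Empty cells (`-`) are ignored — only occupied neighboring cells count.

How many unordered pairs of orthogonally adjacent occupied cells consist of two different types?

Scan each occupied cell's neighbors to the right and below so each pair is counted once.
From row 1: 1 unlike of 3 pairs (running 1/3).
From row 2: 2 unlike of 3 pairs (running 3/6).
From row 3: 1 unlike of 4 pairs (running 4/10).
From row 4: 1 unlike of 3 pairs (running 5/13).
From row 5: 2 unlike of 2 pairs (running 7/15).
Total adjacent occupied pairs: 15; unlike-type pairs: 7.

7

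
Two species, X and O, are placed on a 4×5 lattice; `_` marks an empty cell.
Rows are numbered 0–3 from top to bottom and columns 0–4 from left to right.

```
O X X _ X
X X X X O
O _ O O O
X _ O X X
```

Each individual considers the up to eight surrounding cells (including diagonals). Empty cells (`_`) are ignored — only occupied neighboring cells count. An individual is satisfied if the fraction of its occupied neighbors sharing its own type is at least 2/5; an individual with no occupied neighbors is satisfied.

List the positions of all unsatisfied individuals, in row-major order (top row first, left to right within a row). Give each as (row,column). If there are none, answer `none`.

(0,0), (2,0), (2,2), (3,0), (3,3), (3,4)

Row 0: (0,0)O 0/3 ✗ · (0,1)X 4/5 ✓ · (0,2)X 4/4 ✓ · (0,4)X 1/2 ✓
Row 1: (1,0)X 2/4 ✓ · (1,1)X 4/7 ✓ · (1,2)X 4/6 ✓ · (1,3)X 3/7 ✓ · (1,4)O 2/4 ✓
Row 2: (2,0)O 0/3 ✗ · (2,2)O 2/6 ✗ · (2,3)O 4/8 ✓ · (2,4)O 2/5 ✓
Row 3: (3,0)X 0/1 ✗ · (3,2)O 2/3 ✓ · (3,3)X 1/5 ✗ · (3,4)X 1/3 ✗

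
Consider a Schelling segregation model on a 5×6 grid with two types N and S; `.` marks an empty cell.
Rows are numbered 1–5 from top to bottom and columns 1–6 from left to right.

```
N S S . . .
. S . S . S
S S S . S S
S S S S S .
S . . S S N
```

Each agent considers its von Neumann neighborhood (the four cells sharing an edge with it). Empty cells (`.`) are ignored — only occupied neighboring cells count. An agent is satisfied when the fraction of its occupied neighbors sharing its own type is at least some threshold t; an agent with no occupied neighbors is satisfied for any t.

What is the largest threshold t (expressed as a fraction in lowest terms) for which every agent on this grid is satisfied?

0/1

Row 1: (1,1)N 0/1 · (1,2)S 2/3 · (1,3)S 1/1
Row 2: (2,2)S 2/2 · (2,4)S — no occupied neighbors · (2,6)S 1/1
Row 3: (3,1)S 2/2 · (3,2)S 4/4 · (3,3)S 2/2 · (3,5)S 2/2 · (3,6)S 2/2
Row 4: (4,1)S 3/3 · (4,2)S 3/3 · (4,3)S 3/3 · (4,4)S 3/3 · (4,5)S 3/3
Row 5: (5,1)S 1/1 · (5,4)S 2/2 · (5,5)S 2/3 · (5,6)N 0/1
The smallest same-type fraction is 0/1 at (1,1), which reduces to 0/1. Any threshold above that leaves this agent unsatisfied.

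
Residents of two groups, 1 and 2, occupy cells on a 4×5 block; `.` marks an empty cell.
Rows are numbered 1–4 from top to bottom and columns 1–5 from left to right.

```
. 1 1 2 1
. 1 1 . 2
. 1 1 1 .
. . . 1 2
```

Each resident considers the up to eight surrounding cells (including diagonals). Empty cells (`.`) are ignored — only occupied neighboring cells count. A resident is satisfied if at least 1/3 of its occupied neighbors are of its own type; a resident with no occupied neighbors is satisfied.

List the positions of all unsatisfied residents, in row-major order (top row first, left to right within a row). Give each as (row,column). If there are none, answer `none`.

(1,2)1 3/3 ok
(1,3)1 3/4 ok
(1,4)2 1/4 unhappy
(1,5)1 0/2 unhappy
(2,2)1 5/5 ok
(2,3)1 6/7 ok
(2,5)2 1/3 ok
(3,2)1 3/3 ok
(3,3)1 5/5 ok
(3,4)1 3/5 ok
(4,4)1 2/3 ok
(4,5)2 0/2 unhappy

(1,4), (1,5), (4,5)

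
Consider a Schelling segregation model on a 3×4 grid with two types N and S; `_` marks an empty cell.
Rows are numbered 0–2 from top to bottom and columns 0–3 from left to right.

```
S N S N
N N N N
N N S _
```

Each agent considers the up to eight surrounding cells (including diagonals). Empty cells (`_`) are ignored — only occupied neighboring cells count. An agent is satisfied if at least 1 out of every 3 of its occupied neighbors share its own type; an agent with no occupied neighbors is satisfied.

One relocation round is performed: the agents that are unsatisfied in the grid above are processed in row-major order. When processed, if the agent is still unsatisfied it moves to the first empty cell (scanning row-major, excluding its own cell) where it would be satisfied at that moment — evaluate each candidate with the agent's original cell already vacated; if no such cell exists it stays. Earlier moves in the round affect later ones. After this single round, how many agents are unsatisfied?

2

Initially unsatisfied (in order): (0,0), (0,2), (2,2).
  (0,0) → (2,3).
  (0,2): no empty cell satisfies it; stays.
  (2,2): no empty cell satisfies it; stays.
Resulting grid:
_ N S N
N N N N
N N S S
Unsatisfied now: (0,2), (2,2).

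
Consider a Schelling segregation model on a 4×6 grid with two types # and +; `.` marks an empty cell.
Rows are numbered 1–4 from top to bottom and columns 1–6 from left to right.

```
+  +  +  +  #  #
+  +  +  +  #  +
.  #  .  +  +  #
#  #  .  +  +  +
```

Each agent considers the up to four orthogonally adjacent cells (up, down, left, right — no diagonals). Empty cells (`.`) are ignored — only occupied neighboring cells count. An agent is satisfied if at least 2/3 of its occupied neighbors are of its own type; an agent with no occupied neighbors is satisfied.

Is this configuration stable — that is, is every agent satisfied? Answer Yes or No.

No

(1,1)+ 2/2 satisfied
(1,2)+ 3/3 satisfied
(1,3)+ 3/3 satisfied
(1,4)+ 2/3 satisfied
(1,5)# 2/3 satisfied
(1,6)# 1/2 not
(2,1)+ 2/2 satisfied
(2,2)+ 3/4 satisfied
(2,3)+ 3/3 satisfied
(2,4)+ 3/4 satisfied
(2,5)# 1/4 not
(2,6)+ 0/3 not
(3,2)# 1/2 not
(3,4)+ 3/3 satisfied
(3,5)+ 2/4 not
(3,6)# 0/3 not
(4,1)# 1/1 satisfied
(4,2)# 2/2 satisfied
(4,4)+ 2/2 satisfied
(4,5)+ 3/3 satisfied
(4,6)+ 1/2 not
For instance (1,6) has only 1/2 same-type neighbors, below 2/3.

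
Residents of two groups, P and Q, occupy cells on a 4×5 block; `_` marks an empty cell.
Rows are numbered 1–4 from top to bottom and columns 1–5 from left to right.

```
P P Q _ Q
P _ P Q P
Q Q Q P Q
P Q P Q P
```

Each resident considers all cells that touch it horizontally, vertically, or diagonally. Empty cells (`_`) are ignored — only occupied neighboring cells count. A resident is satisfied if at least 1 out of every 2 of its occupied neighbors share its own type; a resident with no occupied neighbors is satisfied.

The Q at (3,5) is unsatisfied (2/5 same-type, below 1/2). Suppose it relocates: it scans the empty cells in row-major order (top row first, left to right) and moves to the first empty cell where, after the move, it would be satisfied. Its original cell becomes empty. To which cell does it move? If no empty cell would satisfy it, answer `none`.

Vacating (3,5). Empty cells in order:
  (1,4): 3/5 same-type → satisfied — stop here.

(1,4)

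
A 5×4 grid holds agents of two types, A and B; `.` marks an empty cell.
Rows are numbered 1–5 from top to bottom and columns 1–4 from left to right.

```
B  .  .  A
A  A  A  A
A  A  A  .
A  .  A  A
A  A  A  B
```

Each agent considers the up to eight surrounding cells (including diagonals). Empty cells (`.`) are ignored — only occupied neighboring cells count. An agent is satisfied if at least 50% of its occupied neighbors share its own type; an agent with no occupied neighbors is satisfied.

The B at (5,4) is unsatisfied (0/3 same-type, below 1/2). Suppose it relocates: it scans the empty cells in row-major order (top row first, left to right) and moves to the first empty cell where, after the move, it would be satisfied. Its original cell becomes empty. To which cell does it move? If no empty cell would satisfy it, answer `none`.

Vacating (5,4). Empty cells in order:
  (1,2): 1/4 same-type → still unsatisfied.
  (1,3): 0/4 same-type → still unsatisfied.
  (3,4): 0/5 same-type → still unsatisfied.
  (4,2): 0/8 same-type → still unsatisfied.

none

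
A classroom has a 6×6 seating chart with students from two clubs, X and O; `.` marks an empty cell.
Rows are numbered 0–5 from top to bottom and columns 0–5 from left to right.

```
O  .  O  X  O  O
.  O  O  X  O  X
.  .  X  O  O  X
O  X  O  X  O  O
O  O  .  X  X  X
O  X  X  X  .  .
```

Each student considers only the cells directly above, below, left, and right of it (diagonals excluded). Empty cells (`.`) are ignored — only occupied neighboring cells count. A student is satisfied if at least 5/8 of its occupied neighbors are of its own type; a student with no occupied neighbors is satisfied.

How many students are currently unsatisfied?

20

Row 0: (0,0)O 0/0 ok · (0,2)O 1/2 unhappy · (0,3)X 1/3 unhappy · (0,4)O 2/3 ok · (0,5)O 1/2 unhappy
Row 1: (1,1)O 1/1 ok · (1,2)O 2/4 unhappy · (1,3)X 1/4 unhappy · (1,4)O 2/4 unhappy · (1,5)X 1/3 unhappy
Row 2: (2,2)X 0/3 unhappy · (2,3)O 1/4 unhappy · (2,4)O 3/4 ok · (2,5)X 1/3 unhappy
Row 3: (3,0)O 1/2 unhappy · (3,1)X 0/3 unhappy · (3,2)O 0/3 unhappy · (3,3)X 1/4 unhappy · (3,4)O 2/4 unhappy · (3,5)O 1/3 unhappy
Row 4: (4,0)O 3/3 ok · (4,1)O 1/3 unhappy · (4,3)X 3/3 ok · (4,4)X 2/3 ok · (4,5)X 1/2 unhappy
Row 5: (5,0)O 1/2 unhappy · (5,1)X 1/3 unhappy · (5,2)X 2/2 ok · (5,3)X 2/2 ok
Unsatisfied: (0,2), (0,3), (0,5), (1,2), (1,3), (1,4), (1,5), (2,2), (2,3), (2,5), (3,0), (3,1), (3,2), (3,3), (3,4), (3,5), (4,1), (4,5), (5,0), (5,1) — 20 in total.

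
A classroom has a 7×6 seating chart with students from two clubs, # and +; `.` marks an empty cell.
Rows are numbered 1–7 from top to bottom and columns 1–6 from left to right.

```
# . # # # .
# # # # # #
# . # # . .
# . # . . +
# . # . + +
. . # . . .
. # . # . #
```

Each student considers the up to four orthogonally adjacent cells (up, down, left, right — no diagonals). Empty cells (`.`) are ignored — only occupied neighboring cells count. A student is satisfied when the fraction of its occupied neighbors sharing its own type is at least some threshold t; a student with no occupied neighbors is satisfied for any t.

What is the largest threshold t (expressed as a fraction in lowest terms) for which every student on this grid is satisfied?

Row 1: (1,1)# 1/1 · (1,3)# 2/2 · (1,4)# 3/3 · (1,5)# 2/2
Row 2: (2,1)# 3/3 · (2,2)# 2/2 · (2,3)# 4/4 · (2,4)# 4/4 · (2,5)# 3/3 · (2,6)# 1/1
Row 3: (3,1)# 2/2 · (3,3)# 3/3 · (3,4)# 2/2
Row 4: (4,1)# 2/2 · (4,3)# 2/2 · (4,6)+ 1/1
Row 5: (5,1)# 1/1 · (5,3)# 2/2 · (5,5)+ 1/1 · (5,6)+ 2/2
Row 6: (6,3)# 1/1
Row 7: (7,2)# — no occupied neighbors · (7,4)# — no occupied neighbors · (7,6)# — no occupied neighbors
The smallest same-type fraction is 1/1 at (1,1), which reduces to 1/1. Any threshold above that leaves this student unsatisfied.

1/1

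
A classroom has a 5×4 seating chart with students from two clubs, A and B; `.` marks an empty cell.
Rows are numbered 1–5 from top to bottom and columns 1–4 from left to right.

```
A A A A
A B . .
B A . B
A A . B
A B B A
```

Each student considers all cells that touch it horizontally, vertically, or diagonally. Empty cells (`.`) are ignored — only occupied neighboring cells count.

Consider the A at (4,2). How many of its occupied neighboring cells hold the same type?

Occupied neighbors of (4,2): (3,1)=B, (3,2)=A, (4,1)=A, (5,1)=A, (5,2)=B, (5,3)=B.
Same type (A): 3 of 6.

3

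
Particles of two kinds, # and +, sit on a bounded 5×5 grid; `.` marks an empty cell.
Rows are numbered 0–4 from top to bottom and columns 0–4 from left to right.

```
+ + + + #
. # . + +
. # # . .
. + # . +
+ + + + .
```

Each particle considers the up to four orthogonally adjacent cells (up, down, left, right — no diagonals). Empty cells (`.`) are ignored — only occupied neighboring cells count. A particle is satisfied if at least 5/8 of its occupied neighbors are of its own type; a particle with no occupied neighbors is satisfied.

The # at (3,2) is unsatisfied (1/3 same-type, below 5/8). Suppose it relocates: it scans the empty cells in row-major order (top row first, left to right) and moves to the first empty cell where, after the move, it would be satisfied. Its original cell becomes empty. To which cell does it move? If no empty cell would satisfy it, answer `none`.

(2,0)

Vacating (3,2). Empty cells in order:
  (1,0): 1/2 same-type → still unsatisfied.
  (1,2): 2/4 same-type → still unsatisfied.
  (2,0): 1/1 same-type → satisfied — stop here.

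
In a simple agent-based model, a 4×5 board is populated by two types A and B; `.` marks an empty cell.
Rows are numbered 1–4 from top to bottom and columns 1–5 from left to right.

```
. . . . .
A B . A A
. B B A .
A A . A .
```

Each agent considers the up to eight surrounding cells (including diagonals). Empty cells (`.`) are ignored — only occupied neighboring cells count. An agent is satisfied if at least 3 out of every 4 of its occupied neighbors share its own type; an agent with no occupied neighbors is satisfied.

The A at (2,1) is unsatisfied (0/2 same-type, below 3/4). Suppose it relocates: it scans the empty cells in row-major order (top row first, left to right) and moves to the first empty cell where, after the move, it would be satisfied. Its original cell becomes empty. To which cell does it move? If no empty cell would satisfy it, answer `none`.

(1,4)

Vacating (2,1). Empty cells in order:
  (1,1): 0/1 same-type → still unsatisfied.
  (1,2): 0/1 same-type → still unsatisfied.
  (1,3): 1/2 same-type → still unsatisfied.
  (1,4): 2/2 same-type → satisfied — stop here.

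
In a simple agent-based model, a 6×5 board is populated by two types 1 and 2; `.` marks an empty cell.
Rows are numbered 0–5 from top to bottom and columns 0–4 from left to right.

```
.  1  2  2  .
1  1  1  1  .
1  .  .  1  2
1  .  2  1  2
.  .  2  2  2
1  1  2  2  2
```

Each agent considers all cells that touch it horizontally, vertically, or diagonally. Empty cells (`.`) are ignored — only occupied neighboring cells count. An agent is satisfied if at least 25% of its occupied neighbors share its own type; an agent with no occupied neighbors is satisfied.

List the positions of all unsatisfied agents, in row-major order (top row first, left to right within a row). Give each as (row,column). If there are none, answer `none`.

(0,2), (3,3)

Row 0: (0,1)1 3/4 satisfied · (0,2)2 1/5 not · (0,3)2 1/3 satisfied
Row 1: (1,0)1 3/3 satisfied · (1,1)1 4/5 satisfied · (1,2)1 4/6 satisfied · (1,3)1 2/5 satisfied
Row 2: (2,0)1 3/3 satisfied · (2,3)1 3/6 satisfied · (2,4)2 1/4 satisfied
Row 3: (3,0)1 1/1 satisfied · (3,2)2 2/4 satisfied · (3,3)1 1/7 not · (3,4)2 3/5 satisfied
Row 4: (4,2)2 4/6 satisfied · (4,3)2 7/8 satisfied · (4,4)2 4/5 satisfied
Row 5: (5,0)1 1/1 satisfied · (5,1)1 1/3 satisfied · (5,2)2 3/4 satisfied · (5,3)2 5/5 satisfied · (5,4)2 3/3 satisfied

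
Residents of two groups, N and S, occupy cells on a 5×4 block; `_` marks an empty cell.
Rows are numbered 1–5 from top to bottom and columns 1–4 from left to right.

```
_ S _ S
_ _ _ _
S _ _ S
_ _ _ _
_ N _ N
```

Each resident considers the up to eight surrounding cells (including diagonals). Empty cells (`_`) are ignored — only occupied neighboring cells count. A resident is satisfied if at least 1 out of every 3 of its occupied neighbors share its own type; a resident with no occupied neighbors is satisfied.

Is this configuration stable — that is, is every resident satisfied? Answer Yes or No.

Yes

Row 1: (1,2)S 0/0 ✓ · (1,4)S 0/0 ✓
Row 3: (3,1)S 0/0 ✓ · (3,4)S 0/0 ✓
Row 5: (5,2)N 0/0 ✓ · (5,4)N 0/0 ✓
All meet the threshold, so the configuration is stable.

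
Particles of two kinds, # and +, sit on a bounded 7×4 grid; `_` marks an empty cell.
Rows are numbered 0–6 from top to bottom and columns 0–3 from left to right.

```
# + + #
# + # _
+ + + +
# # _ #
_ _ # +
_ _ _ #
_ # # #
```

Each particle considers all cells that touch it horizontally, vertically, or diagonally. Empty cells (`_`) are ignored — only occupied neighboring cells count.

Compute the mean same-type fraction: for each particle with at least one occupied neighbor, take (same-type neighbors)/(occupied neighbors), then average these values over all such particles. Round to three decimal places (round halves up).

(0,0)# 1/3
(0,1)+ 2/5
(0,2)+ 2/4
(0,3)# 1/2
(1,0)# 1/5
(1,1)+ 5/8
(1,2)# 1/7
(2,0)+ 2/5
(2,1)+ 3/7
(2,2)+ 3/6
(2,3)+ 1/3
(3,0)# 1/3
(3,1)# 2/5
(3,3)# 1/4
(4,2)# 3/4
(4,3)+ 0/3
(5,3)# 3/4
(6,1)# 1/1
(6,2)# 3/3
(6,3)# 2/2
Sum over 20 particles: 1/3 + 2/5 + 2/4 + 1/2 + 1/5 + 5/8 + 1/7 + 2/5 + 3/7 + 3/6 + 1/3 + 1/3 + 2/5 + 1/4 + 3/4 + 0/3 + 3/4 + 1/1 + 3/3 + 2/2 = 2757/280; mean = 2757/280 ÷ 20 = 2757/5600 = 0.492321… → 0.492.

0.492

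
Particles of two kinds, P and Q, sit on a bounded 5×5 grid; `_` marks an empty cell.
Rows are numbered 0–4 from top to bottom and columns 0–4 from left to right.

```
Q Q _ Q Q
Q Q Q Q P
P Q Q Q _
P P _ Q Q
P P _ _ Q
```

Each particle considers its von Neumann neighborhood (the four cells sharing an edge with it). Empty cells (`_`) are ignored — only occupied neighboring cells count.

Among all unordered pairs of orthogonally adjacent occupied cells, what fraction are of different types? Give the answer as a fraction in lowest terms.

5/26

Scan each occupied cell's neighbors to the right and below so each pair is counted once.
From row 0: 1 unlike of 6 pairs (running 1/6).
From row 1: 2 unlike of 8 pairs (running 3/14).
From row 2: 2 unlike of 6 pairs (running 5/20).
From row 3: 0 unlike of 5 pairs (running 5/25).
From row 4: 0 unlike of 1 pairs (running 5/26).
Total adjacent occupied pairs: 26; unlike-type pairs: 5.
5/26 is already in lowest terms.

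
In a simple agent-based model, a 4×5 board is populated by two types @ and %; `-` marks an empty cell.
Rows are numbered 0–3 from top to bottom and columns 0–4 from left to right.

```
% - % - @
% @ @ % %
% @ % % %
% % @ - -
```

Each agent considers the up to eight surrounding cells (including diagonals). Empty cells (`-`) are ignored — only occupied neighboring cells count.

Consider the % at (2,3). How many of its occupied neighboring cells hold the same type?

Occupied neighbors of (2,3): (1,2)=@, (1,3)=%, (1,4)=%, (2,2)=%, (2,4)=%, (3,2)=@.
Same type (%): 4 of 6.

4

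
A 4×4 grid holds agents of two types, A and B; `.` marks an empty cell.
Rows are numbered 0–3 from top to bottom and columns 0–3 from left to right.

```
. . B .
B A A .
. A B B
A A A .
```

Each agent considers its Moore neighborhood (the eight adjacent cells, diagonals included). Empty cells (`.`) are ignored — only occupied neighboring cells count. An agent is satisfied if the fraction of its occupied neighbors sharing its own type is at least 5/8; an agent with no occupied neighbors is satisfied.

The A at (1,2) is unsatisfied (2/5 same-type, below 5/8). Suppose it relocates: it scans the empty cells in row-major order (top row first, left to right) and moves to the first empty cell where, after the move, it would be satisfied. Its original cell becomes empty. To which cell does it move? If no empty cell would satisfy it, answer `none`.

Vacating (1,2). Empty cells in order:
  (0,0): 1/2 same-type → still unsatisfied.
  (0,1): 1/3 same-type → still unsatisfied.
  (0,3): 0/1 same-type → still unsatisfied.
  (1,3): 0/3 same-type → still unsatisfied.
  (2,0): 4/5 same-type → satisfied — stop here.

(2,0)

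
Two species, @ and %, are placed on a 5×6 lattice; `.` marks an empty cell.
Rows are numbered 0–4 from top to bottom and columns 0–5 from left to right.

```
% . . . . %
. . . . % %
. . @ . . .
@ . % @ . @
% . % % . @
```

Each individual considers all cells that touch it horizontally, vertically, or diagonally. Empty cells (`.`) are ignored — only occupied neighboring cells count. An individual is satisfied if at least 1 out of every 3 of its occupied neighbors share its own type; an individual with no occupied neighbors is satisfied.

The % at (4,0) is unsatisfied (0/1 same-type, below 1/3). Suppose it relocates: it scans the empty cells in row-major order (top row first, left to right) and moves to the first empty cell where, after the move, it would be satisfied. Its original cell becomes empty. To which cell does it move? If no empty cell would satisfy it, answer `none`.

(0,1)

Vacating (4,0). Empty cells in order:
  (0,1): 1/1 same-type → satisfied — stop here.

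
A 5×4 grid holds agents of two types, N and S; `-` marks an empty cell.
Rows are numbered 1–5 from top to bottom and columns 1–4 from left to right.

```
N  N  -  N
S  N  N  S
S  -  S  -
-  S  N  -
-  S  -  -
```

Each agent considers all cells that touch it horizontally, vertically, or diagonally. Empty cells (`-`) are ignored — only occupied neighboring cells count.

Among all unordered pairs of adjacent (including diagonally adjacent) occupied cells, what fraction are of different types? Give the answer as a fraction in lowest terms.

Scan each occupied cell's neighbors to the right and below (and the two forward diagonals) so each pair is counted once.
From row 1: 3 unlike of 8 pairs (running 3/8).
From row 2: 5 unlike of 8 pairs (running 8/16).
From row 3: 1 unlike of 3 pairs (running 9/19).
From row 4: 2 unlike of 3 pairs (running 11/22).
Total adjacent occupied pairs: 22; unlike-type pairs: 11.
11/22 reduces to 1/2.

1/2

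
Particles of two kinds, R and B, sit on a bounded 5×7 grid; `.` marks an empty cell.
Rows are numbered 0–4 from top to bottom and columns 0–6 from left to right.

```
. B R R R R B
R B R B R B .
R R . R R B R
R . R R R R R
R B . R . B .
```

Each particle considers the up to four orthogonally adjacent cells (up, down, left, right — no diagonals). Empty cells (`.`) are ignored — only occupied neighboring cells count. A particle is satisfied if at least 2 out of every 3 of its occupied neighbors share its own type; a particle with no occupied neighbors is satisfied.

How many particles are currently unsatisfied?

(0,1)B 1/2 unhappy
(0,2)R 2/3 ok
(0,3)R 2/3 ok
(0,4)R 3/3 ok
(0,5)R 1/3 unhappy
(0,6)B 0/1 unhappy
(1,0)R 1/2 unhappy
(1,1)B 1/4 unhappy
(1,2)R 1/3 unhappy
(1,3)B 0/4 unhappy
(1,4)R 2/4 unhappy
(1,5)B 1/3 unhappy
(2,0)R 3/3 ok
(2,1)R 1/2 unhappy
(2,3)R 2/3 ok
(2,4)R 3/4 ok
(2,5)B 1/4 unhappy
(2,6)R 1/2 unhappy
(3,0)R 2/2 ok
(3,2)R 1/1 ok
(3,3)R 4/4 ok
(3,4)R 3/3 ok
(3,5)R 2/4 unhappy
(3,6)R 2/2 ok
(4,0)R 1/2 unhappy
(4,1)B 0/1 unhappy
(4,3)R 1/1 ok
(4,5)B 0/1 unhappy
Unsatisfied: (0,1), (0,5), (0,6), (1,0), (1,1), (1,2), (1,3), (1,4), (1,5), (2,1), (2,5), (2,6), (3,5), (4,0), (4,1), (4,5) — 16 in total.

16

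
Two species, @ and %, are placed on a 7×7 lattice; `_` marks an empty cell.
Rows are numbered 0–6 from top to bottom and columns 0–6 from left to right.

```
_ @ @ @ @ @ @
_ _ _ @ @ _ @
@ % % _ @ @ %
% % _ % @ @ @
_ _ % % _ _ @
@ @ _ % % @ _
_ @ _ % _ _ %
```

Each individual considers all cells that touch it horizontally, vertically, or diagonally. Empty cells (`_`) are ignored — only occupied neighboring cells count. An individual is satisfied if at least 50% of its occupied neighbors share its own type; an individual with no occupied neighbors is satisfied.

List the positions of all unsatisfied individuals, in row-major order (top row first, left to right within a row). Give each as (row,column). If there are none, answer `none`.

(0,1)@ 1/1 ✓
(0,2)@ 3/3 ✓
(0,3)@ 4/4 ✓
(0,4)@ 4/4 ✓
(0,5)@ 4/4 ✓
(0,6)@ 2/2 ✓
(1,3)@ 5/6 ✓
(1,4)@ 6/6 ✓
(1,6)@ 3/4 ✓
(2,0)@ 0/3 ✗
(2,1)% 3/4 ✓
(2,2)% 3/4 ✓
(2,4)@ 5/6 ✓
(2,5)@ 6/7 ✓
(2,6)% 0/4 ✗
(3,0)% 2/3 ✓
(3,1)% 4/5 ✓
(3,3)% 3/5 ✓
(3,4)@ 3/5 ✓
(3,5)@ 5/6 ✓
(3,6)@ 3/4 ✓
(4,2)% 4/5 ✓
(4,3)% 4/5 ✓
(4,6)@ 3/3 ✓
(5,0)@ 2/2 ✓
(5,1)@ 2/3 ✓
(5,3)% 4/4 ✓
(5,4)% 3/4 ✓
(5,5)@ 1/3 ✗
(6,1)@ 2/2 ✓
(6,3)% 2/2 ✓
(6,6)% 0/1 ✗

(2,0), (2,6), (5,5), (6,6)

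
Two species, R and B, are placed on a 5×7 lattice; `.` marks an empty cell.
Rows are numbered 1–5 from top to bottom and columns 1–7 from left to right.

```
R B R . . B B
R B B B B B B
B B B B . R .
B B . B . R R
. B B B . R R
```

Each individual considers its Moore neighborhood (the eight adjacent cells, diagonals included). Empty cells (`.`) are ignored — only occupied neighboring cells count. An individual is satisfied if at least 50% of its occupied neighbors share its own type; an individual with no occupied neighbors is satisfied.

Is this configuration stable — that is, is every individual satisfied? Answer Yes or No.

No

Row 1: (1,1)R 1/3 not · (1,2)B 2/5 not · (1,3)R 0/4 not · (1,6)B 4/4 satisfied · (1,7)B 3/3 satisfied
Row 2: (2,1)R 1/5 not · (2,2)B 5/8 satisfied · (2,3)B 6/7 satisfied · (2,4)B 4/5 satisfied · (2,5)B 4/5 satisfied · (2,6)B 4/5 satisfied · (2,7)B 3/4 satisfied
Row 3: (3,1)B 4/5 satisfied · (3,2)B 6/7 satisfied · (3,3)B 7/7 satisfied · (3,4)B 5/5 satisfied · (3,6)R 2/5 not
Row 4: (4,1)B 4/4 satisfied · (4,2)B 6/6 satisfied · (4,4)B 4/4 satisfied · (4,6)R 4/4 satisfied · (4,7)R 4/4 satisfied
Row 5: (5,2)B 3/3 satisfied · (5,3)B 4/4 satisfied · (5,4)B 2/2 satisfied · (5,6)R 3/3 satisfied · (5,7)R 3/3 satisfied
For instance (1,1) has only 1/3 same-type neighbors, below 1/2.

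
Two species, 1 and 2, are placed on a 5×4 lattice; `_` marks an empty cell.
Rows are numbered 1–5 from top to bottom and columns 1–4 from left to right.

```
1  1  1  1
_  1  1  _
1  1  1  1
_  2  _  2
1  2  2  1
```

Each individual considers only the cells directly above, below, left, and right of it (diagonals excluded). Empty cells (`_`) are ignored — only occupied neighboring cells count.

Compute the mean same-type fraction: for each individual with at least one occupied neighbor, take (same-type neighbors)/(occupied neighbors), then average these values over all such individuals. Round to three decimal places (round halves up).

Row 1: (1,1)1 1/1 · (1,2)1 3/3 · (1,3)1 3/3 · (1,4)1 1/1
Row 2: (2,2)1 3/3 · (2,3)1 3/3
Row 3: (3,1)1 1/1 · (3,2)1 3/4 · (3,3)1 3/3 · (3,4)1 1/2
Row 4: (4,2)2 1/2 · (4,4)2 0/2
Row 5: (5,1)1 0/1 · (5,2)2 2/3 · (5,3)2 1/2 · (5,4)1 0/2
Sum over 16 individuals: 1/1 + 3/3 + 3/3 + 1/1 + 3/3 + 3/3 + 1/1 + 3/4 + 3/3 + 1/2 + 1/2 + 0/2 + 0/1 + 2/3 + 1/2 + 0/2 = 131/12; mean = 131/12 ÷ 16 = 131/192 = 0.682291… → 0.682.

0.682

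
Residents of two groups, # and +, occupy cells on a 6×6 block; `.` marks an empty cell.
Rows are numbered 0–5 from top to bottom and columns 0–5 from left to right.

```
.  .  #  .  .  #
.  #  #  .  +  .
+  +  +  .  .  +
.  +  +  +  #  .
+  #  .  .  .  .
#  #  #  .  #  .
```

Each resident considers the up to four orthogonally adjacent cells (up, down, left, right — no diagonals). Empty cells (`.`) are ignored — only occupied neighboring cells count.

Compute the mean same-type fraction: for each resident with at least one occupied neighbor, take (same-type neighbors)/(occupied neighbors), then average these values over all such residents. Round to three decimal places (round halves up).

0.639

(0,2)# 1/1
(0,5)# — no occupied neighbors
(1,1)# 1/2
(1,2)# 2/3
(1,4)+ — no occupied neighbors
(2,0)+ 1/1
(2,1)+ 3/4
(2,2)+ 2/3
(2,5)+ — no occupied neighbors
(3,1)+ 2/3
(3,2)+ 3/3
(3,3)+ 1/2
(3,4)# 0/1
(4,0)+ 0/2
(4,1)# 1/3
(5,0)# 1/2
(5,1)# 3/3
(5,2)# 1/1
(5,4)# — no occupied neighbors
Sum over 15 residents: 1/1 + 1/2 + 2/3 + 1/1 + 3/4 + 2/3 + 2/3 + 3/3 + 1/2 + 0/1 + 0/2 + 1/3 + 1/2 + 3/3 + 1/1 = 115/12; mean = 115/12 ÷ 15 = 23/36 = 0.638888… → 0.639.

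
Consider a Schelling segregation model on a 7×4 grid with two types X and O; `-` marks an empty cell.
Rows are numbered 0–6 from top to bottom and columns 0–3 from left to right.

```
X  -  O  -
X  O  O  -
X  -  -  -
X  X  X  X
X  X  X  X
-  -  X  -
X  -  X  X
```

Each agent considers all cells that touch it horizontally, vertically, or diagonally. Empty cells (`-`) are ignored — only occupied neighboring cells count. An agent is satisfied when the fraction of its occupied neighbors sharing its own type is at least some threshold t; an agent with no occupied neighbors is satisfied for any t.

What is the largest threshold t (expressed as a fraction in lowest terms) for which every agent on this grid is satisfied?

(0,0)X 1/2
(0,2)O 2/2
(1,0)X 2/3
(1,1)O 2/5
(1,2)O 2/2
(2,0)X 3/4
(3,0)X 4/4
(3,1)X 6/6
(3,2)X 5/5
(3,3)X 3/3
(4,0)X 3/3
(4,1)X 6/6
(4,2)X 6/6
(4,3)X 4/4
(5,2)X 5/5
(6,0)X — no occupied neighbors
(6,2)X 2/2
(6,3)X 2/2
The smallest same-type fraction is 2/5 at (1,1), which reduces to 2/5. Any threshold above that leaves this agent unsatisfied.

2/5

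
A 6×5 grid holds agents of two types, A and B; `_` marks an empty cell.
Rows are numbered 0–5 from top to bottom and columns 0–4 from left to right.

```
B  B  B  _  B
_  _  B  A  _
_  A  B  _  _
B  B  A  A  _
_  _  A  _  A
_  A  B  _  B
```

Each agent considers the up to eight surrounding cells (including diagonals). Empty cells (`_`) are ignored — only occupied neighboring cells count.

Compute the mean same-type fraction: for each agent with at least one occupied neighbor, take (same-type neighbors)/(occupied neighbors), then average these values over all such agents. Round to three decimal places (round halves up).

0.450

Row 0: (0,0)B 1/1 · (0,1)B 3/3 · (0,2)B 2/3 · (0,4)B 0/1
Row 1: (1,2)B 3/5 · (1,3)A 0/4
Row 2: (2,1)A 1/5 · (2,2)B 2/6
Row 3: (3,0)B 1/2 · (3,1)B 2/5 · (3,2)A 3/5 · (3,3)A 3/4
Row 4: (4,2)A 3/5 · (4,4)A 1/2
Row 5: (5,1)A 1/2 · (5,2)B 0/2 · (5,4)B 0/1
Sum over 17 agents: 1/1 + 3/3 + 2/3 + 0/1 + 3/5 + 0/4 + 1/5 + 2/6 + 1/2 + 2/5 + 3/5 + 3/4 + 3/5 + 1/2 + 1/2 + 0/2 + 0/1 = 153/20; mean = 153/20 ÷ 17 = 9/20 = 0.45 → 0.450.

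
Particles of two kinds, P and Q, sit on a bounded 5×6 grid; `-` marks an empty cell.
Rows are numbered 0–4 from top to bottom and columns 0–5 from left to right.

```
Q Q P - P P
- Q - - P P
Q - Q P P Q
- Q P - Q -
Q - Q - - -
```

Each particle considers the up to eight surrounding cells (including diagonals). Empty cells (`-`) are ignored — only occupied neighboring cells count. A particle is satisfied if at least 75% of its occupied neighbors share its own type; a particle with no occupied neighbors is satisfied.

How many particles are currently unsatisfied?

Row 0: (0,0)Q 2/2 ✓ · (0,1)Q 2/3 ✗ · (0,2)P 0/2 ✗ · (0,4)P 3/3 ✓ · (0,5)P 3/3 ✓
Row 1: (1,1)Q 4/5 ✓ · (1,4)P 5/6 ✓ · (1,5)P 4/5 ✓
Row 2: (2,0)Q 2/2 ✓ · (2,2)Q 2/4 ✗ · (2,3)P 3/5 ✗ · (2,4)P 3/5 ✗ · (2,5)Q 1/4 ✗
Row 3: (3,1)Q 4/5 ✓ · (3,2)P 1/4 ✗ · (3,4)Q 1/3 ✗
Row 4: (4,0)Q 1/1 ✓ · (4,2)Q 1/2 ✗
Unsatisfied: (0,1), (0,2), (2,2), (2,3), (2,4), (2,5), (3,2), (3,4), (4,2) — 9 in total.

9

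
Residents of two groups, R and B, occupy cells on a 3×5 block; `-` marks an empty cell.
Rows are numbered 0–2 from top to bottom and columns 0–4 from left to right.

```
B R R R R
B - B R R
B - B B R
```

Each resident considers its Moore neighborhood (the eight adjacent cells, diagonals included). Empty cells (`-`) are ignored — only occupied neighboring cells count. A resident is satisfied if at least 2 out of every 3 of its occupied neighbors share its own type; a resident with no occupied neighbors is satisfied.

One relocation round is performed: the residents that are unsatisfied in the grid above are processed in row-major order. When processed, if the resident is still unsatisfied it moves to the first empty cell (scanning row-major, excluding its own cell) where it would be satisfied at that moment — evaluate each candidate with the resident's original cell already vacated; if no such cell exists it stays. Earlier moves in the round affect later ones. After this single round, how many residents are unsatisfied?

Initially unsatisfied (in order): (0,0), (0,1), (1,2), (1,3), (2,3).
  (0,0) → (1,1).
  (0,1): no empty cell satisfies it; stays.
  (1,2) → (0,0).
  (1,3): now satisfied by earlier moves; stays.
  (2,3) → (2,1).
Resulting grid:
B R R R R
B B - R R
B B B - R
Unsatisfied now: (0,1).

1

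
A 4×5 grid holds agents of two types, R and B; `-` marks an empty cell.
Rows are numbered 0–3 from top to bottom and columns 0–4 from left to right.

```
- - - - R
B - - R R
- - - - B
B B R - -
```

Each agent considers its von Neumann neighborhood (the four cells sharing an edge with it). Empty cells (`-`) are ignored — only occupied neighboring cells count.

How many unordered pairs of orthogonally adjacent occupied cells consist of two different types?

2

Scan each occupied cell's neighbors to the right and below so each pair is counted once.
From row 0: 0 unlike of 1 pairs (running 0/1).
From row 1: 1 unlike of 2 pairs (running 1/3).
From row 3: 1 unlike of 2 pairs (running 2/5).
Total adjacent occupied pairs: 5; unlike-type pairs: 2.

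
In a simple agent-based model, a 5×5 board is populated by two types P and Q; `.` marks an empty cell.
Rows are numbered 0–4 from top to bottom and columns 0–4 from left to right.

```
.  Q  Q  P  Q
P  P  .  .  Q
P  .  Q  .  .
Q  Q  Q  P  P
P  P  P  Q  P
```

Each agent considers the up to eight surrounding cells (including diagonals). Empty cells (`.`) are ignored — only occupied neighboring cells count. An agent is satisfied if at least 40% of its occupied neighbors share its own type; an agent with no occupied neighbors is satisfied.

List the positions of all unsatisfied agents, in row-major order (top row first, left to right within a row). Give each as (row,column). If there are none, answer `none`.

(0,1)Q 1/3 ✗
(0,2)Q 1/3 ✗
(0,3)P 0/3 ✗
(0,4)Q 1/2 ✓
(1,0)P 2/3 ✓
(1,1)P 2/5 ✓
(1,4)Q 1/2 ✓
(2,0)P 2/4 ✓
(2,2)Q 2/4 ✓
(3,0)Q 1/4 ✗
(3,1)Q 3/7 ✓
(3,2)Q 3/6 ✓
(3,3)P 3/6 ✓
(3,4)P 2/3 ✓
(4,0)P 1/3 ✗
(4,1)P 2/5 ✓
(4,2)P 2/5 ✓
(4,3)Q 1/5 ✗
(4,4)P 2/3 ✓

(0,1), (0,2), (0,3), (3,0), (4,0), (4,3)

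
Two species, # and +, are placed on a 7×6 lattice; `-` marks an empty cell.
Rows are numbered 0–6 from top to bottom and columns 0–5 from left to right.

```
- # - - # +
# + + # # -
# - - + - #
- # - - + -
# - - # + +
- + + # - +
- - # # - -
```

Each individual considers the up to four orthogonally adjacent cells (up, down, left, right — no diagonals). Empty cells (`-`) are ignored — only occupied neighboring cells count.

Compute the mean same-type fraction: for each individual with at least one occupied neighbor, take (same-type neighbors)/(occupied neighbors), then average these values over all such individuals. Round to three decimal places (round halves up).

(0,1)# 0/1
(0,4)# 1/2
(0,5)+ 0/1
(1,0)# 1/2
(1,1)+ 1/3
(1,2)+ 1/2
(1,3)# 1/3
(1,4)# 2/2
(2,0)# 1/1
(2,3)+ 0/1
(2,5)# — no occupied neighbors
(3,1)# — no occupied neighbors
(3,4)+ 1/1
(4,0)# — no occupied neighbors
(4,3)# 1/2
(4,4)+ 2/3
(4,5)+ 2/2
(5,1)+ 1/1
(5,2)+ 1/3
(5,3)# 2/3
(5,5)+ 1/1
(6,2)# 1/2
(6,3)# 2/2
Sum over 20 individuals: 0/1 + 1/2 + 0/1 + 1/2 + 1/3 + 1/2 + 1/3 + 2/2 + 1/1 + 0/1 + 1/1 + 1/2 + 2/3 + 2/2 + 1/1 + 1/3 + 2/3 + 1/1 + 1/2 + 2/2 = 71/6; mean = 71/6 ÷ 20 = 71/120 = 0.591666… → 0.592.

0.592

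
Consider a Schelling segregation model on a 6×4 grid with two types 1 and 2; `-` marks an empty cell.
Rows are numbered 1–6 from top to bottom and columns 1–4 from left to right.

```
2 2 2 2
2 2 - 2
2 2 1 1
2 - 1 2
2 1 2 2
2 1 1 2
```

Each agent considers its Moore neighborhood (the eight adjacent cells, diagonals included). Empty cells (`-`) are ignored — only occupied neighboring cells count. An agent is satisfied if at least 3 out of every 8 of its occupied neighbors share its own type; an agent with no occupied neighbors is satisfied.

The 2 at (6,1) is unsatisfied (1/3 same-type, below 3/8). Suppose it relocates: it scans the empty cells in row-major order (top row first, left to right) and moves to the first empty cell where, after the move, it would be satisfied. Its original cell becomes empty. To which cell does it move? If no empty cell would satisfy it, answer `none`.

(2,3)

Vacating (6,1). Empty cells in order:
  (2,3): 6/8 same-type → satisfied — stop here.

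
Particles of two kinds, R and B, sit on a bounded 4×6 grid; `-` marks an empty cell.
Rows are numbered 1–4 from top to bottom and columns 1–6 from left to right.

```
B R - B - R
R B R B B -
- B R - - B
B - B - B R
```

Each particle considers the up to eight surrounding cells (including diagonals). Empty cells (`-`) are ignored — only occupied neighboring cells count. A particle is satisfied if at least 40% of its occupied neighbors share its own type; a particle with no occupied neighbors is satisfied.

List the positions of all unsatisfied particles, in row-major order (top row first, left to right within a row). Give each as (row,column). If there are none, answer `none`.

(1,1), (1,6), (2,1), (2,2), (2,3), (3,3), (4,6)

Row 1: (1,1)B 1/3 unhappy · (1,2)R 2/4 ok · (1,4)B 2/3 ok · (1,6)R 0/1 unhappy
Row 2: (2,1)R 1/4 unhappy · (2,2)B 2/6 unhappy · (2,3)R 2/6 unhappy · (2,4)B 2/4 ok · (2,5)B 3/4 ok
Row 3: (3,2)B 3/6 ok · (3,3)R 1/5 unhappy · (3,6)B 2/3 ok
Row 4: (4,1)B 1/1 ok · (4,3)B 1/2 ok · (4,5)B 1/2 ok · (4,6)R 0/2 unhappy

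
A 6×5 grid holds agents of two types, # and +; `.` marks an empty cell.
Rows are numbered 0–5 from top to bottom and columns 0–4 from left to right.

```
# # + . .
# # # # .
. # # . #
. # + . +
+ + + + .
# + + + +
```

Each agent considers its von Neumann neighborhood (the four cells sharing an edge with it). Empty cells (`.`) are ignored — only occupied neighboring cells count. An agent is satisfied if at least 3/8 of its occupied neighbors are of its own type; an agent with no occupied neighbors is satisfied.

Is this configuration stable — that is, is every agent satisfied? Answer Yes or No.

No

(0,0)# 2/2 satisfied
(0,1)# 2/3 satisfied
(0,2)+ 0/2 not
(1,0)# 2/2 satisfied
(1,1)# 4/4 satisfied
(1,2)# 3/4 satisfied
(1,3)# 1/1 satisfied
(2,1)# 3/3 satisfied
(2,2)# 2/3 satisfied
(2,4)# 0/1 not
(3,1)# 1/3 not
(3,2)+ 1/3 not
(3,4)+ 0/1 not
(4,0)+ 1/2 satisfied
(4,1)+ 3/4 satisfied
(4,2)+ 4/4 satisfied
(4,3)+ 2/2 satisfied
(5,0)# 0/2 not
(5,1)+ 2/3 satisfied
(5,2)+ 3/3 satisfied
(5,3)+ 3/3 satisfied
(5,4)+ 1/1 satisfied
For instance (0,2) has only 0/2 same-type neighbors, below 3/8.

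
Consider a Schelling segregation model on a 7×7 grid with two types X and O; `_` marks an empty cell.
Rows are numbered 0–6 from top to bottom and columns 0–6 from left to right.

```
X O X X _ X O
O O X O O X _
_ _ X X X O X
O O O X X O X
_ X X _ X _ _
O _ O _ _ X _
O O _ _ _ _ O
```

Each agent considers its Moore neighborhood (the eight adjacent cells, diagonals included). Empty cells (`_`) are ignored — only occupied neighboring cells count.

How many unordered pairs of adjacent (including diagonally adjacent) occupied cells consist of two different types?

Scan each occupied cell's neighbors to the right and below (and the two forward diagonals) so each pair is counted once.
Row 0: X(0,0)–O(0,1)≠ X(0,0)–O(1,0)≠ X(0,0)–O(1,1)≠ O(0,1)–X(0,2)≠ O(0,1)–O(1,1)= O(0,1)–X(1,2)≠ O(0,1)–O(1,0)= X(0,2)–X(0,3)= X(0,2)–X(1,2)= X(0,2)–O(1,3)≠ X(0,2)–O(1,1)≠ X(0,3)–O(1,3)≠ X(0,3)–O(1,4)≠ X(0,3)–X(1,2)= X(0,5)–O(0,6)≠ X(0,5)–X(1,5)= X(0,5)–O(1,4)≠ O(0,6)–X(1,5)≠  → 12/18 unlike.
Row 1: O(1,0)–O(1,1)= O(1,1)–X(1,2)≠ O(1,1)–X(2,2)≠ X(1,2)–O(1,3)≠ X(1,2)–X(2,2)= X(1,2)–X(2,3)= O(1,3)–O(1,4)= O(1,3)–X(2,3)≠ O(1,3)–X(2,4)≠ O(1,3)–X(2,2)≠ O(1,4)–X(1,5)≠ O(1,4)–X(2,4)≠ O(1,4)–O(2,5)= O(1,4)–X(2,3)≠ X(1,5)–O(2,5)≠ X(1,5)–X(2,6)= X(1,5)–X(2,4)=  → 10/17 unlike.
Row 2: X(2,2)–X(2,3)= X(2,2)–O(3,2)≠ X(2,2)–X(3,3)= X(2,2)–O(3,1)≠ X(2,3)–X(2,4)= X(2,3)–X(3,3)= X(2,3)–X(3,4)= X(2,3)–O(3,2)≠ X(2,4)–O(2,5)≠ X(2,4)–X(3,4)= X(2,4)–O(3,5)≠ X(2,4)–X(3,3)= O(2,5)–X(2,6)≠ O(2,5)–O(3,5)= O(2,5)–X(3,6)≠ O(2,5)–X(3,4)≠ X(2,6)–X(3,6)= X(2,6)–O(3,5)≠  → 9/18 unlike.
Row 3: O(3,0)–O(3,1)= O(3,0)–X(4,1)≠ O(3,1)–O(3,2)= O(3,1)–X(4,1)≠ O(3,1)–X(4,2)≠ O(3,2)–X(3,3)≠ O(3,2)–X(4,2)≠ O(3,2)–X(4,1)≠ X(3,3)–X(3,4)= X(3,3)–X(4,4)= X(3,3)–X(4,2)= X(3,4)–O(3,5)≠ X(3,4)–X(4,4)= O(3,5)–X(3,6)≠ O(3,5)–X(4,4)≠  → 9/15 unlike.
Row 4: X(4,1)–X(4,2)= X(4,1)–O(5,2)≠ X(4,1)–O(5,0)≠ X(4,2)–O(5,2)≠ X(4,4)–X(5,5)=  → 3/5 unlike.
Row 5: O(5,0)–O(6,0)= O(5,0)–O(6,1)= O(5,2)–O(6,1)= X(5,5)–O(6,6)≠  → 1/4 unlike.
Row 6: O(6,0)–O(6,1)=  → 0/1 unlike.
Total adjacent occupied pairs: 78; unlike-type pairs: 44.

44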